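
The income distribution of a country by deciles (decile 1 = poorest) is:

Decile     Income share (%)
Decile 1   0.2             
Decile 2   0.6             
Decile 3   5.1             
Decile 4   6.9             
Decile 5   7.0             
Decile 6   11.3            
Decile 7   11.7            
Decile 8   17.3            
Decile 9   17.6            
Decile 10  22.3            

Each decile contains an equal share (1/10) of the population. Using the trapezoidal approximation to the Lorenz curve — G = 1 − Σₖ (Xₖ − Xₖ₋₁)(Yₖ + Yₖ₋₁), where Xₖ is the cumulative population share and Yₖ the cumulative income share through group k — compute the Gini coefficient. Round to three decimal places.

0.398

Cumulative income shares Yₖ: 0.0020, 0.0080, 0.0590, 0.1280, 0.1980, 0.3110, 0.4280, 0.6010, 0.7770, 1.0000
Σ (Xₖ−Xₖ₋₁)(Yₖ+Yₖ₋₁) = (1/10)(0.0020+0.0000) + (1/10)(0.0080+0.0020) + (1/10)(0.0590+0.0080) + (1/10)(0.1280+0.0590) + (1/10)(0.1980+0.1280) + (1/10)(0.3110+0.1980) + (1/10)(0.4280+0.3110) + (1/10)(0.6010+0.4280) + (1/10)(0.7770+0.6010) + (1/10)(1.0000+0.7770)
  = 0.0002 + 0.0010 + 0.0067 + 0.0187 + 0.0326 + 0.0509 + 0.0739 + 0.1029 + 0.1378 + 0.1777 = 0.6024
G = 1 − 0.6024 = 0.3976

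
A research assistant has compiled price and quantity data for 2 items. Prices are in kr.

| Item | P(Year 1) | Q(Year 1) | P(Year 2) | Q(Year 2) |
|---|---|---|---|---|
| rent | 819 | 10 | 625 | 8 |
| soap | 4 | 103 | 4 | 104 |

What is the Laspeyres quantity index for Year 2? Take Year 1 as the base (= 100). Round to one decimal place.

81.0

Laspeyres quantity index uses base-period prices as weights.
ΣP(Year 1)·Q(Year 2) = 819×8 + 4×104 = 6552 + 416 = 6968
ΣP(Year 1)·Q(Year 1) = 819×10 + 4×103 = 8190 + 412 = 8602
Index = 6968 / 8602 × 100 = 81.0044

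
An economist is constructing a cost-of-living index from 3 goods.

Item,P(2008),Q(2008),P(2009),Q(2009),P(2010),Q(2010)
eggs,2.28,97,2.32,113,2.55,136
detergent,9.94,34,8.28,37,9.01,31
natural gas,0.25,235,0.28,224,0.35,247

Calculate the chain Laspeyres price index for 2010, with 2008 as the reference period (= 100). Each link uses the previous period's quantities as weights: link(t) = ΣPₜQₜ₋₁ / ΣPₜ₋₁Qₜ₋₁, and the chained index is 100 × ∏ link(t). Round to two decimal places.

Link 2008→2009:
ΣP(2009)Q(2008) = 2.32×97 + 8.28×34 + 0.28×235 = 225.04 + 281.52 + 65.8 = 572.36
ΣP(2008)Q(2008) = 2.28×97 + 9.94×34 + 0.25×235 = 221.16 + 337.96 + 58.75 = 617.87
link = 572.36/617.87 = 0.926344
Link 2009→2010:
ΣP(2010)Q(2009) = 2.55×113 + 9.01×37 + 0.35×224 = 288.15 + 333.37 + 78.4 = 699.92
ΣP(2009)Q(2009) = 2.32×113 + 8.28×37 + 0.28×224 = 262.16 + 306.36 + 62.72 = 631.24
link = 699.92/631.24 = 1.108802
Chained index = 100 × 0.926344 × 1.108802 = 102.7132

102.71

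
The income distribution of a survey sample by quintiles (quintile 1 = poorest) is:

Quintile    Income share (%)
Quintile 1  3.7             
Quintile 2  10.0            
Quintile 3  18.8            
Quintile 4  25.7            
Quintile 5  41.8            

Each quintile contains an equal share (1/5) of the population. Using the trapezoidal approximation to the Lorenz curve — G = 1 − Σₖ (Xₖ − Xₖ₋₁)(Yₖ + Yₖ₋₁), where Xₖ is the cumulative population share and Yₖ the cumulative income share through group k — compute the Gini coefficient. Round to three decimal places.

Cumulative income shares Yₖ: 0.0370, 0.1370, 0.3250, 0.5820, 1.0000
Σ (Xₖ−Xₖ₋₁)(Yₖ+Yₖ₋₁) = (1/5)(0.0370+0.0000) + (1/5)(0.1370+0.0370) + (1/5)(0.3250+0.1370) + (1/5)(0.5820+0.3250) + (1/5)(1.0000+0.5820)
  = 0.0074 + 0.0348 + 0.0924 + 0.1814 + 0.3164 = 0.6324
G = 1 − 0.6324 = 0.3676

0.368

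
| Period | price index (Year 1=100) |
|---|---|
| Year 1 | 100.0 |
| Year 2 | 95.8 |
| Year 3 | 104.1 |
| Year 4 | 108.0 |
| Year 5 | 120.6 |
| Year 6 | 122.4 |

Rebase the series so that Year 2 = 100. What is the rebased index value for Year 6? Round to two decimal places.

127.77

Rebased(Year 6) = 122.4 / 95.8 × 100 = 127.7662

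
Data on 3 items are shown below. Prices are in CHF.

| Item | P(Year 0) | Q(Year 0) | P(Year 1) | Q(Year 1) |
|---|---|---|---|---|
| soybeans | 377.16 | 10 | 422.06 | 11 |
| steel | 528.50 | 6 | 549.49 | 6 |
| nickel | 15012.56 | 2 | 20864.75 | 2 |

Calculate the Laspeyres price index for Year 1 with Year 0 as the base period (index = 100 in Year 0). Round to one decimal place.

Laspeyres price index uses base-period quantities as weights.
ΣP(Year 1)·Q(Year 0) = 422.06×10 + 549.49×6 + 20864.75×2 = 4220.6 + 3296.94 + 41729.5 = 49247.04
ΣP(Year 0)·Q(Year 0) = 377.16×10 + 528.50×6 + 15012.56×2 = 3771.6 + 3171 + 30025.12 = 36967.72
Index = 49247.04 / 36967.72 × 100 = 133.2163

133.2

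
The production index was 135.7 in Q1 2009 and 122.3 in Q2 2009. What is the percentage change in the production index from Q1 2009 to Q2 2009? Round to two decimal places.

-9.87%

Change = (122.3 − 135.7) / 135.7 × 100
       = -13.4 / 135.7 × 100 = -9.8747%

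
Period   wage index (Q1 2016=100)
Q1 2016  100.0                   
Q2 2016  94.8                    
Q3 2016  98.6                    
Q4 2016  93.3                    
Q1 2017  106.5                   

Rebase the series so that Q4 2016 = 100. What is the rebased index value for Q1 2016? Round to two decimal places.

Rebased(Q1 2016) = 100.0 / 93.3 × 100 = 107.1811

107.18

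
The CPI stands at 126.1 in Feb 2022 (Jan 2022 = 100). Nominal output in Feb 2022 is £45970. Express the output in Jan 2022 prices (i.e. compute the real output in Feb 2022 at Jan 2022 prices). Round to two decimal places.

Real = Nominal ÷ (Index/100) = 45970 ÷ (126.1/100)
     = 45970 ÷ 1.261 = 36455.1943

36455.19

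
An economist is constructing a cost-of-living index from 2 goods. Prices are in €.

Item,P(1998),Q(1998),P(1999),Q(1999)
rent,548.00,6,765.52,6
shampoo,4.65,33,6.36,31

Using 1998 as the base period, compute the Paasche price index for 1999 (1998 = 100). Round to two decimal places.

139.57

Paasche price index uses current-period quantities as weights.
ΣP(1999)·Q(1999) = 765.52×6 + 6.36×31 = 4593.12 + 197.16 = 4790.28
ΣP(1998)·Q(1999) = 548.00×6 + 4.65×31 = 3288 + 144.15 = 3432.15
Index = 4790.28 / 3432.15 × 100 = 139.5708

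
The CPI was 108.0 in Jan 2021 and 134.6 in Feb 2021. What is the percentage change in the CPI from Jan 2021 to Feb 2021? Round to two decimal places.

24.63%

Change = (134.6 − 108.0) / 108.0 × 100
       = 26.6 / 108.0 × 100 = 24.6296%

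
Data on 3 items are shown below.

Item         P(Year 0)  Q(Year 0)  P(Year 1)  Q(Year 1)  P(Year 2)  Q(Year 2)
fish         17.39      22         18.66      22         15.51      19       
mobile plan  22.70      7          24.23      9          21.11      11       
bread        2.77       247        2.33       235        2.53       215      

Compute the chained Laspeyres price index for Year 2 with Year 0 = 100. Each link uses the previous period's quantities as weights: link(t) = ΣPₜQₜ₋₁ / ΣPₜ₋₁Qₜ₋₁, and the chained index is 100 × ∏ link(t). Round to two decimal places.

90.25

Link Year 0→Year 1:
ΣP(Year 1)Q(Year 0) = 18.66×22 + 24.23×7 + 2.33×247 = 410.52 + 169.61 + 575.51 = 1155.64
ΣP(Year 0)Q(Year 0) = 17.39×22 + 22.70×7 + 2.77×247 = 382.58 + 158.9 + 684.19 = 1225.67
link = 1155.64/1225.67 = 0.942864
Link Year 1→Year 2:
ΣP(Year 2)Q(Year 1) = 15.51×22 + 21.11×9 + 2.53×235 = 341.22 + 189.99 + 594.55 = 1125.76
ΣP(Year 1)Q(Year 1) = 18.66×22 + 24.23×9 + 2.33×235 = 410.52 + 218.07 + 547.55 = 1176.14
link = 1125.76/1176.14 = 0.957165
Chained index = 100 × 0.942864 × 0.957165 = 90.2476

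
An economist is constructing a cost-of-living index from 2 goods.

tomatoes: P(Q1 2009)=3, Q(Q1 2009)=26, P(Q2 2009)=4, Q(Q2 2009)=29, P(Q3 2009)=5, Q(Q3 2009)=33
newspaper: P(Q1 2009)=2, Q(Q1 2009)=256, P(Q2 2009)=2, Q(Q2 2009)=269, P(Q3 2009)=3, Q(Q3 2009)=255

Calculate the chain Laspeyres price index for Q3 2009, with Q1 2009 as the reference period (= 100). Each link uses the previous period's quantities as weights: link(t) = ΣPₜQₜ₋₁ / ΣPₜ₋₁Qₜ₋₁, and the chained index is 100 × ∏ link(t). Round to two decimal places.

Link Q1 2009→Q2 2009:
ΣP(Q2 2009)Q(Q1 2009) = 4×26 + 2×256 = 104 + 512 = 616
ΣP(Q1 2009)Q(Q1 2009) = 3×26 + 2×256 = 78 + 512 = 590
link = 616/590 = 1.044068
Link Q2 2009→Q3 2009:
ΣP(Q3 2009)Q(Q2 2009) = 5×29 + 3×269 = 145 + 807 = 952
ΣP(Q2 2009)Q(Q2 2009) = 4×29 + 2×269 = 116 + 538 = 654
link = 952/654 = 1.455657
Chained index = 100 × 1.044068 × 1.455657 = 151.9805

151.98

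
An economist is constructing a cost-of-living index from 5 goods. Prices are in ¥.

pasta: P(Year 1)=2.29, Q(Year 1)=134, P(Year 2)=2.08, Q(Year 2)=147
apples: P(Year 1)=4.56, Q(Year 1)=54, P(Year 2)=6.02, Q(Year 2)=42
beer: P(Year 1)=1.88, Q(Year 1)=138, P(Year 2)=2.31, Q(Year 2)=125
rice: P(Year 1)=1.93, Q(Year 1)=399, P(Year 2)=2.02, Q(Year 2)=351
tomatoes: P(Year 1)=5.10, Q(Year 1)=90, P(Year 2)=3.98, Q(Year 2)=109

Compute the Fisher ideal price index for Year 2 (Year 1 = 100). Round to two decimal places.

Laspeyres component (base-period weights):
ΣP(Year 2)Q(Year 1) = 2.08×134 + 6.02×54 + 2.31×138 + 2.02×399 + 3.98×90 = 278.72 + 325.08 + 318.78 + 805.98 + 358.2 = 2086.76
ΣP(Year 1)Q(Year 1) = 2.29×134 + 4.56×54 + 1.88×138 + 1.93×399 + 5.10×90 = 306.86 + 246.24 + 259.44 + 770.07 + 459 = 2041.61
L = 2086.76 / 2041.61 × 100 = 102.2115
Paasche component (current-period weights):
ΣP(Year 2)Q(Year 2) = 2.08×147 + 6.02×42 + 2.31×125 + 2.02×351 + 3.98×109 = 305.76 + 252.84 + 288.75 + 709.02 + 433.82 = 1990.19
ΣP(Year 1)Q(Year 2) = 2.29×147 + 4.56×42 + 1.88×125 + 1.93×351 + 5.10×109 = 336.63 + 191.52 + 235 + 677.43 + 555.9 = 1996.48
P = 1990.19 / 1996.48 × 100 = 99.6849
Fisher = √(L × P) = √(102.2115 × 99.6849) = 100.9403

100.94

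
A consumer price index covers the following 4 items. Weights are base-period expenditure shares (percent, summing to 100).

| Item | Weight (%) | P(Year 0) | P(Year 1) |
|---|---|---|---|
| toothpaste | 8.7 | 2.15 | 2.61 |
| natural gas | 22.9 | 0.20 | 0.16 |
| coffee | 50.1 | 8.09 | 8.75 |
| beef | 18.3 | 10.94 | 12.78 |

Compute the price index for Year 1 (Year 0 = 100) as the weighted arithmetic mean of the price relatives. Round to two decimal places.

104.45

toothpaste: 8.7 × (2.61/2.15) = 8.7 × 1.213953 = 10.5614
natural gas: 22.9 × (0.16/0.20) = 22.9 × 0.800000 = 18.3200
coffee: 50.1 × (8.75/8.09) = 50.1 × 1.081582 = 54.1873
beef: 18.3 × (12.78/10.94) = 18.3 × 1.168190 = 21.3779
Index = Σ wᵢ·(p₁ᵢ/p₀ᵢ) = 10.5614 + 18.3200 + 54.1873 + 21.3779 = 104.4465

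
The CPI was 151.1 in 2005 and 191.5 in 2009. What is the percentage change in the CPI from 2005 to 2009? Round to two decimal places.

26.74%

Change = (191.5 − 151.1) / 151.1 × 100
       = 40.4 / 151.1 × 100 = 26.7373%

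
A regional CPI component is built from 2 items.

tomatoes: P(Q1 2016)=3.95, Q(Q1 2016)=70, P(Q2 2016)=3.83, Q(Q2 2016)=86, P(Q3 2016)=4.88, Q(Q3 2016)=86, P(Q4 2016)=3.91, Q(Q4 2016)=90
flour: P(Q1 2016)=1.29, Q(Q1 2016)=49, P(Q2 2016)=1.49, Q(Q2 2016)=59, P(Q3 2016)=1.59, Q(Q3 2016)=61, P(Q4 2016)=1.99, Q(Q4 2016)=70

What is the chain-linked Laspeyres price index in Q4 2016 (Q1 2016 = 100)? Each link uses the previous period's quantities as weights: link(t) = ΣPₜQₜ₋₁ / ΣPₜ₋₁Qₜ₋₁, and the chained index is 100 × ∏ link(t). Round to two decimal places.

Link Q1 2016→Q2 2016:
ΣP(Q2 2016)Q(Q1 2016) = 3.83×70 + 1.49×49 = 268.1 + 73.01 = 341.11
ΣP(Q1 2016)Q(Q1 2016) = 3.95×70 + 1.29×49 = 276.5 + 63.21 = 339.71
link = 341.11/339.71 = 1.004121
Link Q2 2016→Q3 2016:
ΣP(Q3 2016)Q(Q2 2016) = 4.88×86 + 1.59×59 = 419.68 + 93.81 = 513.49
ΣP(Q2 2016)Q(Q2 2016) = 3.83×86 + 1.49×59 = 329.38 + 87.91 = 417.29
link = 513.49/417.29 = 1.230535
Link Q3 2016→Q4 2016:
ΣP(Q4 2016)Q(Q3 2016) = 3.91×86 + 1.99×61 = 336.26 + 121.39 = 457.65
ΣP(Q3 2016)Q(Q3 2016) = 4.88×86 + 1.59×61 = 419.68 + 96.99 = 516.67
link = 457.65/516.67 = 0.885768
Chained index = 100 × 1.004121 × 1.230535 × 0.885768 = 109.4461

109.45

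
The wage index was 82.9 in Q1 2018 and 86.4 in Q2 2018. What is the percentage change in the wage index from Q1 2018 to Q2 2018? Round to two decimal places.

Change = (86.4 − 82.9) / 82.9 × 100
       = 3.5 / 82.9 × 100 = 4.2220%

4.22%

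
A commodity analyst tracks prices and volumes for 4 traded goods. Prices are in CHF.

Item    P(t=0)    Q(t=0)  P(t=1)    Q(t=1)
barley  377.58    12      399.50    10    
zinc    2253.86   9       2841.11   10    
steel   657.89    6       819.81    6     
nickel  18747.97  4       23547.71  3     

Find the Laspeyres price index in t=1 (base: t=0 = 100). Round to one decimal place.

124.8

Laspeyres price index uses base-period quantities as weights.
ΣP(t=1)·Q(t=0) = 399.50×12 + 2841.11×9 + 819.81×6 + 23547.71×4 = 4794 + 25569.99 + 4918.86 + 94190.84 = 129473.69
ΣP(t=0)·Q(t=0) = 377.58×12 + 2253.86×9 + 657.89×6 + 18747.97×4 = 4530.96 + 20284.74 + 3947.34 + 74991.88 = 103754.92
Index = 129473.69 / 103754.92 × 100 = 124.7880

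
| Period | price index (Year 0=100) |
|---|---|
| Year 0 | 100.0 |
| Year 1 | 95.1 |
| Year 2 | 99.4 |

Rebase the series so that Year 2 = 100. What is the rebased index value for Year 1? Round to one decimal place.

Rebased(Year 1) = 95.1 / 99.4 × 100 = 95.6740

95.7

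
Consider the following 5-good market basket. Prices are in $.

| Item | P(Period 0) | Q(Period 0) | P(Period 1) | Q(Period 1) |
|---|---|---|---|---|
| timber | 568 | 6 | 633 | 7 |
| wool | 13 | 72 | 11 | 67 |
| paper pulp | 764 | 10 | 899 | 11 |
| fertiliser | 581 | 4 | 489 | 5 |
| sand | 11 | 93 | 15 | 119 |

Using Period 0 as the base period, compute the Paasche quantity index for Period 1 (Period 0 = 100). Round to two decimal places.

Paasche quantity index uses current-period prices as weights.
ΣP(Period 1)·Q(Period 1) = 633×7 + 11×67 + 899×11 + 489×5 + 15×119 = 4431 + 737 + 9889 + 2445 + 1785 = 19287
ΣP(Period 1)·Q(Period 0) = 633×6 + 11×72 + 899×10 + 489×4 + 15×93 = 3798 + 792 + 8990 + 1956 + 1395 = 16931
Index = 19287 / 16931 × 100 = 113.9153

113.92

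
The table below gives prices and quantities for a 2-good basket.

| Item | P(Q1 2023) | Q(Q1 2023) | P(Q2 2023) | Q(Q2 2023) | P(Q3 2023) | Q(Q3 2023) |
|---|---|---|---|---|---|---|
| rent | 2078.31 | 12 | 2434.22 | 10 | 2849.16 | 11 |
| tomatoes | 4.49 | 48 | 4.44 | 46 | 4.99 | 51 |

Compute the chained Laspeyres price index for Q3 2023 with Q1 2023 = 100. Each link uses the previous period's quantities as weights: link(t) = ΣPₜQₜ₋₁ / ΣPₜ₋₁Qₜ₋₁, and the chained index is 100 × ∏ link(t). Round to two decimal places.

Link Q1 2023→Q2 2023:
ΣP(Q2 2023)Q(Q1 2023) = 2434.22×12 + 4.44×48 = 29210.64 + 213.12 = 29423.76
ΣP(Q1 2023)Q(Q1 2023) = 2078.31×12 + 4.49×48 = 24939.72 + 215.52 = 25155.24
link = 29423.76/25155.24 = 1.169687
Link Q2 2023→Q3 2023:
ΣP(Q3 2023)Q(Q2 2023) = 2849.16×10 + 4.99×46 = 28491.6 + 229.54 = 28721.14
ΣP(Q2 2023)Q(Q2 2023) = 2434.22×10 + 4.44×46 = 24342.2 + 204.24 = 24546.44
link = 28721.14/24546.44 = 1.170074
Chained index = 100 × 1.169687 × 1.170074 = 136.8620

136.86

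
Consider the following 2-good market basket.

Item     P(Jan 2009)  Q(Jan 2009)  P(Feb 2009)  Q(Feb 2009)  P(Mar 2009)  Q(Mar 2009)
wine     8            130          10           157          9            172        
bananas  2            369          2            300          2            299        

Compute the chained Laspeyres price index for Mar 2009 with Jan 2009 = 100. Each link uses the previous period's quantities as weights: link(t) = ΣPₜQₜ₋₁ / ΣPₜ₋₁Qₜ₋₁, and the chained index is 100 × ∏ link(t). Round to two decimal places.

Link Jan 2009→Feb 2009:
ΣP(Feb 2009)Q(Jan 2009) = 10×130 + 2×369 = 1300 + 738 = 2038
ΣP(Jan 2009)Q(Jan 2009) = 8×130 + 2×369 = 1040 + 738 = 1778
link = 2038/1778 = 1.146232
Link Feb 2009→Mar 2009:
ΣP(Mar 2009)Q(Feb 2009) = 9×157 + 2×300 = 1413 + 600 = 2013
ΣP(Feb 2009)Q(Feb 2009) = 10×157 + 2×300 = 1570 + 600 = 2170
link = 2013/2170 = 0.927650
Chained index = 100 × 1.146232 × 0.927650 = 106.3302

106.33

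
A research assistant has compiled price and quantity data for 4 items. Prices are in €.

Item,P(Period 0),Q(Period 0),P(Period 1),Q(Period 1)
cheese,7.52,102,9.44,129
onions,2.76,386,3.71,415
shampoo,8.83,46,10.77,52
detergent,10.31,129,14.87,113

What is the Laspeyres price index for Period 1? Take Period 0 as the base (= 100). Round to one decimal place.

Laspeyres price index uses base-period quantities as weights.
ΣP(Period 1)·Q(Period 0) = 9.44×102 + 3.71×386 + 10.77×46 + 14.87×129 = 962.88 + 1432.06 + 495.42 + 1918.23 = 4808.59
ΣP(Period 0)·Q(Period 0) = 7.52×102 + 2.76×386 + 8.83×46 + 10.31×129 = 767.04 + 1065.36 + 406.18 + 1329.99 = 3568.57
Index = 4808.59 / 3568.57 × 100 = 134.7484

134.7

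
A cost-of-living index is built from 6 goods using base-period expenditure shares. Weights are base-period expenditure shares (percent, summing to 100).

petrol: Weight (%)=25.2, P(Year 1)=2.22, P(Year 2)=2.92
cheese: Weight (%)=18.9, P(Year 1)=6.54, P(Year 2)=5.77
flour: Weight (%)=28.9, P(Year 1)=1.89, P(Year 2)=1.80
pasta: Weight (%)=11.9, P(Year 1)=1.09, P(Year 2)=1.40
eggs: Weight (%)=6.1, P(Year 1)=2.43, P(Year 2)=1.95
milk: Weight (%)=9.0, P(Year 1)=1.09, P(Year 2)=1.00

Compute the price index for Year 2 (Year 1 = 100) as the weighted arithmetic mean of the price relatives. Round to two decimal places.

petrol: 25.2 × (2.92/2.22) = 25.2 × 1.315315 = 33.1459
cheese: 18.9 × (5.77/6.54) = 18.9 × 0.882263 = 16.6748
flour: 28.9 × (1.80/1.89) = 28.9 × 0.952381 = 27.5238
pasta: 11.9 × (1.40/1.09) = 11.9 × 1.284404 = 15.2844
eggs: 6.1 × (1.95/2.43) = 6.1 × 0.802469 = 4.8951
milk: 9.0 × (1.00/1.09) = 9.0 × 0.917431 = 8.2569
Index = Σ wᵢ·(p₁ᵢ/p₀ᵢ) = 33.1459 + 16.6748 + 27.5238 + 15.2844 + 4.8951 + 8.2569 = 105.7809

105.78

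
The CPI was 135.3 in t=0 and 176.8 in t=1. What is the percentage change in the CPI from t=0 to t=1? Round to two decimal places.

30.67%

Change = (176.8 − 135.3) / 135.3 × 100
       = 41.5 / 135.3 × 100 = 30.6726%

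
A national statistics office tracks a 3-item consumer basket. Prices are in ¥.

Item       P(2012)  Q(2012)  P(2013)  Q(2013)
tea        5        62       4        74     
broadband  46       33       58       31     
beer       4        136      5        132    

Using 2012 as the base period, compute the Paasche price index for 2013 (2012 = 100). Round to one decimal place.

Paasche price index uses current-period quantities as weights.
ΣP(2013)·Q(2013) = 4×74 + 58×31 + 5×132 = 296 + 1798 + 660 = 2754
ΣP(2012)·Q(2013) = 5×74 + 46×31 + 4×132 = 370 + 1426 + 528 = 2324
Index = 2754 / 2324 × 100 = 118.5026

118.5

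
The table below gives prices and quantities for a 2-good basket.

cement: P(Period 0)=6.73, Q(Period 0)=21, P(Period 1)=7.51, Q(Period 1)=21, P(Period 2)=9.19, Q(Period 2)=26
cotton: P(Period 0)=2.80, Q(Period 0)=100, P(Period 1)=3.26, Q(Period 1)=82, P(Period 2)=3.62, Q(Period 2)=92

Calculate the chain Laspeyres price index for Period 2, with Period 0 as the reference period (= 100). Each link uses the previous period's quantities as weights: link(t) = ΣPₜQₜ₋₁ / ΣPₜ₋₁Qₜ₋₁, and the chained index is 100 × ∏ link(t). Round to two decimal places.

Link Period 0→Period 1:
ΣP(Period 1)Q(Period 0) = 7.51×21 + 3.26×100 = 157.71 + 326 = 483.71
ΣP(Period 0)Q(Period 0) = 6.73×21 + 2.80×100 = 141.33 + 280 = 421.33
link = 483.71/421.33 = 1.148055
Link Period 1→Period 2:
ΣP(Period 2)Q(Period 1) = 9.19×21 + 3.62×82 = 192.99 + 296.84 = 489.83
ΣP(Period 1)Q(Period 1) = 7.51×21 + 3.26×82 = 157.71 + 267.32 = 425.03
link = 489.83/425.03 = 1.152460
Chained index = 100 × 1.148055 × 1.152460 = 132.3087

132.31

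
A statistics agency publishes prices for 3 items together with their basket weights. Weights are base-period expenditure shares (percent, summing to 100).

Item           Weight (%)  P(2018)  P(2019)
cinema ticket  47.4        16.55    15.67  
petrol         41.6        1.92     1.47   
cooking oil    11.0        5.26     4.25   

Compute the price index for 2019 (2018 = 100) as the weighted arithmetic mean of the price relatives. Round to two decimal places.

cinema ticket: 47.4 × (15.67/16.55) = 47.4 × 0.946828 = 44.8796
petrol: 41.6 × (1.47/1.92) = 41.6 × 0.765625 = 31.8500
cooking oil: 11.0 × (4.25/5.26) = 11.0 × 0.807985 = 8.8878
Index = Σ wᵢ·(p₁ᵢ/p₀ᵢ) = 44.8796 + 31.8500 + 8.8878 = 85.6175

85.62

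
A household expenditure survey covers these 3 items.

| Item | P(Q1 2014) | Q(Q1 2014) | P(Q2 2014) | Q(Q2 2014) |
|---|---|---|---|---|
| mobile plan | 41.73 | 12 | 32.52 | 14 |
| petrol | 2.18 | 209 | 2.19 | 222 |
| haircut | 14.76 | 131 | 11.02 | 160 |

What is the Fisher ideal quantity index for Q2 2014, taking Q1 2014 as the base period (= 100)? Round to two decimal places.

118.35

Laspeyres component (base-period weights):
ΣP(Q1 2014)Q(Q2 2014) = 41.73×14 + 2.18×222 + 14.76×160 = 584.22 + 483.96 + 2361.6 = 3429.78
ΣP(Q1 2014)Q(Q1 2014) = 41.73×12 + 2.18×209 + 14.76×131 = 500.76 + 455.62 + 1933.56 = 2889.94
L = 3429.78 / 2889.94 × 100 = 118.6800
Paasche component (current-period weights):
ΣP(Q2 2014)Q(Q2 2014) = 32.52×14 + 2.19×222 + 11.02×160 = 455.28 + 486.18 + 1763.2 = 2704.66
ΣP(Q2 2014)Q(Q1 2014) = 32.52×12 + 2.19×209 + 11.02×131 = 390.24 + 457.71 + 1443.62 = 2291.57
P = 2704.66 / 2291.57 × 100 = 118.0265
Fisher = √(L × P) = √(118.6800 × 118.0265) = 118.3528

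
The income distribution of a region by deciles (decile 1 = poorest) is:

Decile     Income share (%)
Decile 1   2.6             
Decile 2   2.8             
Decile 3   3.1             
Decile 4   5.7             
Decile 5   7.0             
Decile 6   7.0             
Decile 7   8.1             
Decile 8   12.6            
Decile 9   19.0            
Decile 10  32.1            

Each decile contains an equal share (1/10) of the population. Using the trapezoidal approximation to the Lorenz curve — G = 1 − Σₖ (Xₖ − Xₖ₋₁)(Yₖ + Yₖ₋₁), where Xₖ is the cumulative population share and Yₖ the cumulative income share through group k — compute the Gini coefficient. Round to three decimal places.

Cumulative income shares Yₖ: 0.0260, 0.0540, 0.0850, 0.1420, 0.2120, 0.2820, 0.3630, 0.4890, 0.6790, 1.0000
Σ (Xₖ−Xₖ₋₁)(Yₖ+Yₖ₋₁) = (1/10)(0.0260+0.0000) + (1/10)(0.0540+0.0260) + (1/10)(0.0850+0.0540) + (1/10)(0.1420+0.0850) + (1/10)(0.2120+0.1420) + (1/10)(0.2820+0.2120) + (1/10)(0.3630+0.2820) + (1/10)(0.4890+0.3630) + (1/10)(0.6790+0.4890) + (1/10)(1.0000+0.6790)
  = 0.0026 + 0.0080 + 0.0139 + 0.0227 + 0.0354 + 0.0494 + 0.0645 + 0.0852 + 0.1168 + 0.1679 = 0.5664
G = 1 − 0.5664 = 0.4336

0.434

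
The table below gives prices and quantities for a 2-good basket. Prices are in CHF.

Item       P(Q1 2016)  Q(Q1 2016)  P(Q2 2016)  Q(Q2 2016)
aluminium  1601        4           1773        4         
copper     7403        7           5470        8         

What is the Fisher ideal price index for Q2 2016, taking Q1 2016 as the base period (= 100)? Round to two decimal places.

Laspeyres component (base-period weights):
ΣP(Q2 2016)Q(Q1 2016) = 1773×4 + 5470×7 = 7092 + 38290 = 45382
ΣP(Q1 2016)Q(Q1 2016) = 1601×4 + 7403×7 = 6404 + 51821 = 58225
L = 45382 / 58225 × 100 = 77.9425
Paasche component (current-period weights):
ΣP(Q2 2016)Q(Q2 2016) = 1773×4 + 5470×8 = 7092 + 43760 = 50852
ΣP(Q1 2016)Q(Q2 2016) = 1601×4 + 7403×8 = 6404 + 59224 = 65628
P = 50852 / 65628 × 100 = 77.4852
Fisher = √(L × P) = √(77.9425 × 77.4852) = 77.7135

77.71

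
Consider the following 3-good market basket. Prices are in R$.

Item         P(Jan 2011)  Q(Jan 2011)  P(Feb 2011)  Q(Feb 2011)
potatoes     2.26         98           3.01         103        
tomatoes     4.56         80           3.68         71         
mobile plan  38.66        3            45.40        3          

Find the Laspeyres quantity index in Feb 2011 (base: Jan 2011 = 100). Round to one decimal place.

Laspeyres quantity index uses base-period prices as weights.
ΣP(Jan 2011)·Q(Feb 2011) = 2.26×103 + 4.56×71 + 38.66×3 = 232.78 + 323.76 + 115.98 = 672.52
ΣP(Jan 2011)·Q(Jan 2011) = 2.26×98 + 4.56×80 + 38.66×3 = 221.48 + 364.8 + 115.98 = 702.26
Index = 672.52 / 702.26 × 100 = 95.7651

95.8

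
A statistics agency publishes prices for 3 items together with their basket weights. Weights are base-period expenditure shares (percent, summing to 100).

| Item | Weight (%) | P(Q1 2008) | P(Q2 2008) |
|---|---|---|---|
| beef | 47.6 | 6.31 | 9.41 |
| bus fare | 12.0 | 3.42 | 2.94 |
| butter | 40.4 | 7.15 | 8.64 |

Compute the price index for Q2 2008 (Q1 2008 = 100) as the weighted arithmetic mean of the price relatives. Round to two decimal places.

beef: 47.6 × (9.41/6.31) = 47.6 × 1.491284 = 70.9851
bus fare: 12.0 × (2.94/3.42) = 12.0 × 0.859649 = 10.3158
butter: 40.4 × (8.64/7.15) = 40.4 × 1.208392 = 48.8190
Index = Σ wᵢ·(p₁ᵢ/p₀ᵢ) = 70.9851 + 10.3158 + 48.8190 = 130.1199

130.12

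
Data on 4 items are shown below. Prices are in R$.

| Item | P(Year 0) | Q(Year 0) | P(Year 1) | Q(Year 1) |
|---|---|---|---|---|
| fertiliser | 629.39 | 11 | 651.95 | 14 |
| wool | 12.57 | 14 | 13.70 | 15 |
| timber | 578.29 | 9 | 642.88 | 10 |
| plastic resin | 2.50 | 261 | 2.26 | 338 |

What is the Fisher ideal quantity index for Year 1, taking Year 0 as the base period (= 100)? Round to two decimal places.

120.45

Laspeyres component (base-period weights):
ΣP(Year 0)Q(Year 1) = 629.39×14 + 12.57×15 + 578.29×10 + 2.50×338 = 8811.46 + 188.55 + 5782.9 + 845 = 15627.91
ΣP(Year 0)Q(Year 0) = 629.39×11 + 12.57×14 + 578.29×9 + 2.50×261 = 6923.29 + 175.98 + 5204.61 + 652.5 = 12956.38
L = 15627.91 / 12956.38 × 100 = 120.6194
Paasche component (current-period weights):
ΣP(Year 1)Q(Year 1) = 651.95×14 + 13.70×15 + 642.88×10 + 2.26×338 = 9127.3 + 205.5 + 6428.8 + 763.88 = 16525.48
ΣP(Year 1)Q(Year 0) = 651.95×11 + 13.70×14 + 642.88×9 + 2.26×261 = 7171.45 + 191.8 + 5785.92 + 589.86 = 13739.03
P = 16525.48 / 13739.03 × 100 = 120.2813
Fisher = √(L × P) = √(120.6194 × 120.2813) = 120.4502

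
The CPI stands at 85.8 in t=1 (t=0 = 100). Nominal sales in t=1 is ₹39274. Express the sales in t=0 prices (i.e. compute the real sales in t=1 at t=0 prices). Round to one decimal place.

Real = Nominal ÷ (Index/100) = 39274 ÷ (85.8/100)
     = 39274 ÷ 0.858 = 45773.8928

45773.9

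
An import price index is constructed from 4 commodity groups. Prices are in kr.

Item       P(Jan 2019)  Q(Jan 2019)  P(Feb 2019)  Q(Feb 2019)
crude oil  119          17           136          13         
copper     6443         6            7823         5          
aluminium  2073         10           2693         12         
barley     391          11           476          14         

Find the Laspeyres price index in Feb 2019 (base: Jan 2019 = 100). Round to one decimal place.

123.9

Laspeyres price index uses base-period quantities as weights.
ΣP(Feb 2019)·Q(Jan 2019) = 136×17 + 7823×6 + 2693×10 + 476×11 = 2312 + 46938 + 26930 + 5236 = 81416
ΣP(Jan 2019)·Q(Jan 2019) = 119×17 + 6443×6 + 2073×10 + 391×11 = 2023 + 38658 + 20730 + 4301 = 65712
Index = 81416 / 65712 × 100 = 123.8982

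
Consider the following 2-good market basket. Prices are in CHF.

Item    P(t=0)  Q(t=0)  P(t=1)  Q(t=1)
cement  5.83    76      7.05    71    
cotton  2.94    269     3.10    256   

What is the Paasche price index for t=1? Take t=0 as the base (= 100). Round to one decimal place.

Paasche price index uses current-period quantities as weights.
ΣP(t=1)·Q(t=1) = 7.05×71 + 3.10×256 = 500.55 + 793.6 = 1294.15
ΣP(t=0)·Q(t=1) = 5.83×71 + 2.94×256 = 413.93 + 752.64 = 1166.57
Index = 1294.15 / 1166.57 × 100 = 110.9363

110.9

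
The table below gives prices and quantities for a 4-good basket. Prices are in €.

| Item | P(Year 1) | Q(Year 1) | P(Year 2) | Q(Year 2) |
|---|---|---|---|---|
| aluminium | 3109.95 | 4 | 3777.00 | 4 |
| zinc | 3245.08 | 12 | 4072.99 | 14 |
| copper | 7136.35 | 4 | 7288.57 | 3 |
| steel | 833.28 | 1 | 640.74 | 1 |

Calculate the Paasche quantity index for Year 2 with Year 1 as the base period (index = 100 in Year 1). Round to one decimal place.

100.9

Paasche quantity index uses current-period prices as weights.
ΣP(Year 2)·Q(Year 2) = 3777.00×4 + 4072.99×14 + 7288.57×3 + 640.74×1 = 15108 + 57021.86 + 21865.71 + 640.74 = 94636.31
ΣP(Year 2)·Q(Year 1) = 3777.00×4 + 4072.99×12 + 7288.57×4 + 640.74×1 = 15108 + 48875.88 + 29154.28 + 640.74 = 93778.9
Index = 94636.31 / 93778.9 × 100 = 100.9143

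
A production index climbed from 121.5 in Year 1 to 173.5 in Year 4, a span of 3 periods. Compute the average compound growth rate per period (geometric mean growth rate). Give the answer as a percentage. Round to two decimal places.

Growth factor = (173.5/121.5)^(1/3) = (1.427984)^(1/3) = 1.126093
Growth rate = 1.126093 − 1 = 0.126093 = 12.6093%

12.61%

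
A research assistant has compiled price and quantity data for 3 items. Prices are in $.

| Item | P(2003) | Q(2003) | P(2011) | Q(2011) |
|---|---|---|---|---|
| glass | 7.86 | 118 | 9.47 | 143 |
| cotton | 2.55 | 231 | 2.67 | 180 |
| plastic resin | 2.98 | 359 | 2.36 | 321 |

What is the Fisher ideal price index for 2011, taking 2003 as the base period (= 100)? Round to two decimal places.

Laspeyres component (base-period weights):
ΣP(2011)Q(2003) = 9.47×118 + 2.67×231 + 2.36×359 = 1117.46 + 616.77 + 847.24 = 2581.47
ΣP(2003)Q(2003) = 7.86×118 + 2.55×231 + 2.98×359 = 927.48 + 589.05 + 1069.82 = 2586.35
L = 2581.47 / 2586.35 × 100 = 99.8113
Paasche component (current-period weights):
ΣP(2011)Q(2011) = 9.47×143 + 2.67×180 + 2.36×321 = 1354.21 + 480.6 + 757.56 = 2592.37
ΣP(2003)Q(2011) = 7.86×143 + 2.55×180 + 2.98×321 = 1123.98 + 459 + 956.58 = 2539.56
P = 2592.37 / 2539.56 × 100 = 102.0795
Fisher = √(L × P) = √(99.8113 × 102.0795) = 100.9390

100.94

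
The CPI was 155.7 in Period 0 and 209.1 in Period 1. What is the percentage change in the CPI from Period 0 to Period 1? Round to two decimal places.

34.30%

Change = (209.1 − 155.7) / 155.7 × 100
       = 53.4 / 155.7 × 100 = 34.2967%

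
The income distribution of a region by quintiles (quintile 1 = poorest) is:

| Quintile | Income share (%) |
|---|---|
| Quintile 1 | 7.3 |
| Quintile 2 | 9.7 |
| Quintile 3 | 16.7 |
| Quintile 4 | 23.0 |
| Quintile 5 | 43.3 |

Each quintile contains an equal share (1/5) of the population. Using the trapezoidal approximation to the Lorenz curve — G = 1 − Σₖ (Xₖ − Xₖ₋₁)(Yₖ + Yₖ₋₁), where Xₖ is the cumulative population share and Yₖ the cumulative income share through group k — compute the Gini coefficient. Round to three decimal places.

Cumulative income shares Yₖ: 0.0730, 0.1700, 0.3370, 0.5670, 1.0000
Σ (Xₖ−Xₖ₋₁)(Yₖ+Yₖ₋₁) = (1/5)(0.0730+0.0000) + (1/5)(0.1700+0.0730) + (1/5)(0.3370+0.1700) + (1/5)(0.5670+0.3370) + (1/5)(1.0000+0.5670)
  = 0.0146 + 0.0486 + 0.1014 + 0.1808 + 0.3134 = 0.6588
G = 1 − 0.6588 = 0.3412

0.341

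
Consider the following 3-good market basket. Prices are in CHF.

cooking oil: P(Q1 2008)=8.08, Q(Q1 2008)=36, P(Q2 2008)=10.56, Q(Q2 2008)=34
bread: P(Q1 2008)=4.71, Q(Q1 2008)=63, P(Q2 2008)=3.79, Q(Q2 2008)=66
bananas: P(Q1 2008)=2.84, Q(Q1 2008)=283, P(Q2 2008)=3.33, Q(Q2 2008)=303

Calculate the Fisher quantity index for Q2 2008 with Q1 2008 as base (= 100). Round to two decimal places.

103.79

Laspeyres component (base-period weights):
ΣP(Q1 2008)Q(Q2 2008) = 8.08×34 + 4.71×66 + 2.84×303 = 274.72 + 310.86 + 860.52 = 1446.1
ΣP(Q1 2008)Q(Q1 2008) = 8.08×36 + 4.71×63 + 2.84×283 = 290.88 + 296.73 + 803.72 = 1391.33
L = 1446.1 / 1391.33 × 100 = 103.9365
Paasche component (current-period weights):
ΣP(Q2 2008)Q(Q2 2008) = 10.56×34 + 3.79×66 + 3.33×303 = 359.04 + 250.14 + 1008.99 = 1618.17
ΣP(Q2 2008)Q(Q1 2008) = 10.56×36 + 3.79×63 + 3.33×283 = 380.16 + 238.77 + 942.39 = 1561.32
P = 1618.17 / 1561.32 × 100 = 103.6411
Fisher = √(L × P) = √(103.9365 × 103.6411) = 103.7887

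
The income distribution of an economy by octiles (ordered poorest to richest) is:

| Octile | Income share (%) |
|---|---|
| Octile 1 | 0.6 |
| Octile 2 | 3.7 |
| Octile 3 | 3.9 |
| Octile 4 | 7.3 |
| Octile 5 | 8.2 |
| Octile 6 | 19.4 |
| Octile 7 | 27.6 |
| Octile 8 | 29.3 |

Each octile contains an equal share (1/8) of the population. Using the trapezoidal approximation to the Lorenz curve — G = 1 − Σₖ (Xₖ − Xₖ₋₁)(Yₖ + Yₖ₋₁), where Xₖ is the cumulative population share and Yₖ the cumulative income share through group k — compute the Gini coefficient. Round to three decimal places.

Cumulative income shares Yₖ: 0.0060, 0.0430, 0.0820, 0.1550, 0.2370, 0.4310, 0.7070, 1.0000
Σ (Xₖ−Xₖ₋₁)(Yₖ+Yₖ₋₁) = (1/8)(0.0060+0.0000) + (1/8)(0.0430+0.0060) + (1/8)(0.0820+0.0430) + (1/8)(0.1550+0.0820) + (1/8)(0.2370+0.1550) + (1/8)(0.4310+0.2370) + (1/8)(0.7070+0.4310) + (1/8)(1.0000+0.7070)
  = 0.0008 + 0.0061 + 0.0156 + 0.0296 + 0.0490 + 0.0835 + 0.1422 + 0.2134 = 0.5403
G = 1 − 0.5403 = 0.4597

0.460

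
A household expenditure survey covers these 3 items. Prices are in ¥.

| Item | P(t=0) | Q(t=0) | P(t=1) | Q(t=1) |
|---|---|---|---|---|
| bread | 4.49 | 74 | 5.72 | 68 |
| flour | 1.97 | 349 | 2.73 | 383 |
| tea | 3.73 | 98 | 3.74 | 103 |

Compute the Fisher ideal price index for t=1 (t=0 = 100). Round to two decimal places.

Laspeyres component (base-period weights):
ΣP(t=1)Q(t=0) = 5.72×74 + 2.73×349 + 3.74×98 = 423.28 + 952.77 + 366.52 = 1742.57
ΣP(t=0)Q(t=0) = 4.49×74 + 1.97×349 + 3.73×98 = 332.26 + 687.53 + 365.54 = 1385.33
L = 1742.57 / 1385.33 × 100 = 125.7874
Paasche component (current-period weights):
ΣP(t=1)Q(t=1) = 5.72×68 + 2.73×383 + 3.74×103 = 388.96 + 1045.59 + 385.22 = 1819.77
ΣP(t=0)Q(t=1) = 4.49×68 + 1.97×383 + 3.73×103 = 305.32 + 754.51 + 384.19 = 1444.02
P = 1819.77 / 1444.02 × 100 = 126.0211
Fisher = √(L × P) = √(125.7874 × 126.0211) = 125.9042

125.90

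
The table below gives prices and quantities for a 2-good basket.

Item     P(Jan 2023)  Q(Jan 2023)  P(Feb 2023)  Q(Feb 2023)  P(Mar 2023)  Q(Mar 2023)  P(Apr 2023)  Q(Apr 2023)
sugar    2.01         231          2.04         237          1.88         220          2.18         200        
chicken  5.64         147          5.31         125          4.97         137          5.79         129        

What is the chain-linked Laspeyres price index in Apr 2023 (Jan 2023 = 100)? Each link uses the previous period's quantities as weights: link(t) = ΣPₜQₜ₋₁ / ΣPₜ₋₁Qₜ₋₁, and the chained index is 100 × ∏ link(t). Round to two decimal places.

104.67

Link Jan 2023→Feb 2023:
ΣP(Feb 2023)Q(Jan 2023) = 2.04×231 + 5.31×147 = 471.24 + 780.57 = 1251.81
ΣP(Jan 2023)Q(Jan 2023) = 2.01×231 + 5.64×147 = 464.31 + 829.08 = 1293.39
link = 1251.81/1293.39 = 0.967852
Link Feb 2023→Mar 2023:
ΣP(Mar 2023)Q(Feb 2023) = 1.88×237 + 4.97×125 = 445.56 + 621.25 = 1066.81
ΣP(Feb 2023)Q(Feb 2023) = 2.04×237 + 5.31×125 = 483.48 + 663.75 = 1147.23
link = 1066.81/1147.23 = 0.929901
Link Mar 2023→Apr 2023:
ΣP(Apr 2023)Q(Mar 2023) = 2.18×220 + 5.79×137 = 479.6 + 793.23 = 1272.83
ΣP(Mar 2023)Q(Mar 2023) = 1.88×220 + 4.97×137 = 413.6 + 680.89 = 1094.49
link = 1272.83/1094.49 = 1.162943
Chained index = 100 × 0.967852 × 0.929901 × 1.162943 = 104.6656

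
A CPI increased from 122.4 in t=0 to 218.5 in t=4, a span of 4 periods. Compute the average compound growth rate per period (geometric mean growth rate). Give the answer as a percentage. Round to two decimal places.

15.59%

Growth factor = (218.5/122.4)^(1/4) = (1.785131)^(1/4) = 1.155893
Growth rate = 1.155893 − 1 = 0.155893 = 15.5893%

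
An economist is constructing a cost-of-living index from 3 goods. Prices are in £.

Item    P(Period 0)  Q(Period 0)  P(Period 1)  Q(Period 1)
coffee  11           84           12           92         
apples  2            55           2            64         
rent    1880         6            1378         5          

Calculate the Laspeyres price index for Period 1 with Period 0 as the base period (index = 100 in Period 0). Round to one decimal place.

76.2

Laspeyres price index uses base-period quantities as weights.
ΣP(Period 1)·Q(Period 0) = 12×84 + 2×55 + 1378×6 = 1008 + 110 + 8268 = 9386
ΣP(Period 0)·Q(Period 0) = 11×84 + 2×55 + 1880×6 = 924 + 110 + 11280 = 12314
Index = 9386 / 12314 × 100 = 76.2222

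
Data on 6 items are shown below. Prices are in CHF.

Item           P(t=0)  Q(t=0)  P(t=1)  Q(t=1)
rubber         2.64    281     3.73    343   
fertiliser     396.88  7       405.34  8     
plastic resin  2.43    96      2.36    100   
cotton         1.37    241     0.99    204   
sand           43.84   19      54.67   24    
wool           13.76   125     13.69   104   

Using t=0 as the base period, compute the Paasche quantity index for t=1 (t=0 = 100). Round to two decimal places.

Paasche quantity index uses current-period prices as weights.
ΣP(t=1)·Q(t=1) = 3.73×343 + 405.34×8 + 2.36×100 + 0.99×204 + 54.67×24 + 13.69×104 = 1279.39 + 3242.72 + 236 + 201.96 + 1312.08 + 1423.76 = 7695.91
ΣP(t=1)·Q(t=0) = 3.73×281 + 405.34×7 + 2.36×96 + 0.99×241 + 54.67×19 + 13.69×125 = 1048.13 + 2837.38 + 226.56 + 238.59 + 1038.73 + 1711.25 = 7100.64
Index = 7695.91 / 7100.64 × 100 = 108.3833

108.38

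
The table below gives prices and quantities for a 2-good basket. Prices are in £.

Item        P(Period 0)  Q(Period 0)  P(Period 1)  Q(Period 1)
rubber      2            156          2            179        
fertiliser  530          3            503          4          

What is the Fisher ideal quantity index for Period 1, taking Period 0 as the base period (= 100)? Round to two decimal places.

Laspeyres component (base-period weights):
ΣP(Period 0)Q(Period 1) = 2×179 + 530×4 = 358 + 2120 = 2478
ΣP(Period 0)Q(Period 0) = 2×156 + 530×3 = 312 + 1590 = 1902
L = 2478 / 1902 × 100 = 130.2839
Paasche component (current-period weights):
ΣP(Period 1)Q(Period 1) = 2×179 + 503×4 = 358 + 2012 = 2370
ΣP(Period 1)Q(Period 0) = 2×156 + 503×3 = 312 + 1509 = 1821
P = 2370 / 1821 × 100 = 130.1483
Fisher = √(L × P) = √(130.2839 × 130.1483) = 130.2161

130.22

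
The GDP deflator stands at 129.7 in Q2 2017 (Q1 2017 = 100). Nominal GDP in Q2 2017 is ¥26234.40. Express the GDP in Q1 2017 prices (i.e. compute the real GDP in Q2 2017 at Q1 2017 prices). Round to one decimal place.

20227.0

Real = Nominal ÷ (Index/100) = 26234.40 ÷ (129.7/100)
     = 26234.40 ÷ 1.297 = 20226.9854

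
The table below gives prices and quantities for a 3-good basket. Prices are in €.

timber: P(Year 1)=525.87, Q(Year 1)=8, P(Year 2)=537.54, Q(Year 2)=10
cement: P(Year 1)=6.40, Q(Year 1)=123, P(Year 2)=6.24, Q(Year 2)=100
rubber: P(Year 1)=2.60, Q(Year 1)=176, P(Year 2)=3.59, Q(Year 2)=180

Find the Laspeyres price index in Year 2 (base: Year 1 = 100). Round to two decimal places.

104.55

Laspeyres price index uses base-period quantities as weights.
ΣP(Year 2)·Q(Year 1) = 537.54×8 + 6.24×123 + 3.59×176 = 4300.32 + 767.52 + 631.84 = 5699.68
ΣP(Year 1)·Q(Year 1) = 525.87×8 + 6.40×123 + 2.60×176 = 4206.96 + 787.2 + 457.6 = 5451.76
Index = 5699.68 / 5451.76 × 100 = 104.5475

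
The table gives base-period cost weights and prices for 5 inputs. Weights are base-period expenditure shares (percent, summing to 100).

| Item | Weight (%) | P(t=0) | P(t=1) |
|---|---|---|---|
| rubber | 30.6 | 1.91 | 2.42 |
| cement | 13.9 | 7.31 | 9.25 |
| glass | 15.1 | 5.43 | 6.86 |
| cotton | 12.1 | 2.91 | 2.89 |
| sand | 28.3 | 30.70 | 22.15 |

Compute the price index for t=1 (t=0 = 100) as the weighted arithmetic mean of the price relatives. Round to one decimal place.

rubber: 30.6 × (2.42/1.91) = 30.6 × 1.267016 = 38.7707
cement: 13.9 × (9.25/7.31) = 13.9 × 1.265390 = 17.5889
glass: 15.1 × (6.86/5.43) = 15.1 × 1.263352 = 19.0766
cotton: 12.1 × (2.89/2.91) = 12.1 × 0.993127 = 12.0168
sand: 28.3 × (22.15/30.70) = 28.3 × 0.721498 = 20.4184
Index = Σ wᵢ·(p₁ᵢ/p₀ᵢ) = 38.7707 + 17.5889 + 19.0766 + 12.0168 + 20.4184 = 107.8715

107.9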